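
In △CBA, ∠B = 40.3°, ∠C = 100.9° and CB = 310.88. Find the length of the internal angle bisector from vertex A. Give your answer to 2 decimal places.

t_A ≈ 364.96

The third angle is ∠A = 180° − ∠C − ∠B = 38.80°.
Law of sines: BA = CB·sin C/sin A ≈ 487.18.
Law of sines: AC = CB·sin B/sin A ≈ 320.89.
The bisector from A has length 2·BA·AC·cos(∠A/2)/(BA+AC) ≈ 364.96.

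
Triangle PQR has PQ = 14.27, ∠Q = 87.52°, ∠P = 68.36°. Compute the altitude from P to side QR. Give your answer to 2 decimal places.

h_P ≈ 14.26

The third angle is ∠R = 180° − ∠P − ∠Q = 24.12°.
Law of sines: QR = PQ·sin P/sin R ≈ 32.459.
Law of sines: RP = PQ·sin Q/sin R ≈ 34.887.
Area = ½·PQ·QR·sin Q ≈ 231.38.
The altitude from P has length 2·area/QR ≈ 14.257.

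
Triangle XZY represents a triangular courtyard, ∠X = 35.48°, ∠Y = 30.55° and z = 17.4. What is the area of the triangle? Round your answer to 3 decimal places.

The third angle is ∠Z = 180° − ∠Y − ∠X = 113.97°.
Law of sines: x = z·sin X/sin Z ≈ 11.052.
Law of sines: y = z·sin Y/sin Z ≈ 9.679.
Area = ½·z·x·sin Y ≈ 48.875.

48.875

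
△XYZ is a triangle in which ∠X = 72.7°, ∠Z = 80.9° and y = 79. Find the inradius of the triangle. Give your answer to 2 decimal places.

r ≈ 31.20

The third angle is ∠Y = 180° − ∠Z − ∠X = 26.40°.
Law of sines: x = y·sin X/sin Y ≈ 169.64.
Law of sines: z = y·sin Z/sin Y ≈ 175.44.
Area = ½·y·x·sin Z ≈ 6616.3.
Semiperimeter s = (169.64+79+175.44)/2 = 212.04.
Inradius = area/s = 6616.3/212.04 ≈ 31.203.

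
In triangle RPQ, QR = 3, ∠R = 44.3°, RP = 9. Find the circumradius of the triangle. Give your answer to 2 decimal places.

5.13

By the law of cosines, PQ² = QR² + RP² − 2·QR·RP·cos R = 51.353, so PQ ≈ 7.1661.
Area = ½·QR·RP·sin R ≈ 9.4286.
Circumradius = PQ/(2 sin R) ≈ 5.1302.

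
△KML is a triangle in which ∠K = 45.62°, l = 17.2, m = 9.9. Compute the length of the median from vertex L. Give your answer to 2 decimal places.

By the law of cosines, k² = m² + l² − 2·m·l·cos K = 155.66, so k ≈ 12.476.
Median from L: ½√(2·k² + 2·m² − l²) ≈ 7.2714.

7.27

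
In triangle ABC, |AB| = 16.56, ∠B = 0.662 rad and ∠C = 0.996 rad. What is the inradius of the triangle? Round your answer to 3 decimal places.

4.139

The third angle is ∠A = π − ∠B − ∠C = 1.484 rad.
Law of sines: |BC| = |AB|·sin A/sin C ≈ 19.656.
Law of sines: |CA| = |AB|·sin B/sin C ≈ 12.128.
Area = ½·|AB|·|BC|·sin B ≈ 100.04.
Semiperimeter s = (19.656+12.128+16.56)/2 = 24.172.
Inradius = area/s = 100.04/24.172 ≈ 4.1387.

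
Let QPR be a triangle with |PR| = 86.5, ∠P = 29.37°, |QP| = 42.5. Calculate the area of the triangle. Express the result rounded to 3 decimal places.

area ≈ 901.504

Area = ½·|QP|·|PR|·sin P ≈ 901.5.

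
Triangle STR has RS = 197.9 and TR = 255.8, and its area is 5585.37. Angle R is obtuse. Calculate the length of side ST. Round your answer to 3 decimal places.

From area = ½·TR·RS·sin R, we get sin R = 2·area/(TR·RS) ≈ 0.22067.
Taking the obtuse solution, ∠R ≈ 167.25°.
Law of cosines then gives ST ≈ 450.94.

450.941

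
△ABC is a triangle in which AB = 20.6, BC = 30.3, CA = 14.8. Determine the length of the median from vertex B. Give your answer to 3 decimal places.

Median from B: ½√(2·AB² + 2·BC² − CA²) ≈ 24.829.

24.829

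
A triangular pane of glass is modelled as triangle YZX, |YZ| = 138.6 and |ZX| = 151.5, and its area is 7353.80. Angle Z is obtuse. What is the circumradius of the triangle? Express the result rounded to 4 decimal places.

From area = ½·|YZ|·|ZX|·sin Z, we get sin Z = 2·area/(|YZ|·|ZX|) ≈ 0.70043.
Taking the obtuse solution, ∠Z ≈ 135.54°.
Law of cosines then gives |XY| ≈ 268.58.
Circumradius = |XY|/(2 sin Z) ≈ 191.72.

R ≈ 191.7248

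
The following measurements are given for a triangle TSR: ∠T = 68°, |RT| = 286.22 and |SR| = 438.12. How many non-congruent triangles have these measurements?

|RT|·sin T = 286.22·sin(68°) ≈ 265.4.
Since |SR| ≥ |RT|, exactly one triangle exists.

1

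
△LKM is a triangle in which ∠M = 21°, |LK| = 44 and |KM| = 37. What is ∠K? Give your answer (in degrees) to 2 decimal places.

141.46

Law of sines: sin L = |KM|·sin M/|LK| ≈ 0.30135.
Since |LK| ≥ |KM|, only the acute value applies: ∠L ≈ 17.54°.
Then ∠K = 180° − ∠M − ∠L ≈ 141.46°.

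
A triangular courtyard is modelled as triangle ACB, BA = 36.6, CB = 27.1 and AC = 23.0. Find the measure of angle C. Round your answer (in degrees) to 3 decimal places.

∠C ≈ 93.502°

By the law of cosines, cos C = (AC² + CB² − BA²) / (2·AC·CB) ≈ -0.06109, so ∠C ≈ 93.50°.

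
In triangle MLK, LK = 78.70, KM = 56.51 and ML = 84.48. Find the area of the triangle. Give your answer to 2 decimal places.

Semiperimeter s = (78.7 + 56.51 + 84.48)/2 = 109.84.
Heron's formula: area = √(109.84·31.145·53.335·25.365) ≈ 2151.3.

area ≈ 2151.33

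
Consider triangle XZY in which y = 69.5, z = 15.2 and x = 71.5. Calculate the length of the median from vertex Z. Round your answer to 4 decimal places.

70.0963

Median from Z: ½√(2·y² + 2·x² − z²) ≈ 70.096.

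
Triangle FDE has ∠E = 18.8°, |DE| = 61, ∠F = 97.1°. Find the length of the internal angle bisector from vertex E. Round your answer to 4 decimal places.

The third angle is ∠D = 180° − ∠E − ∠F = 64.10°.
Law of sines: |EF| = |DE|·sin D/sin F ≈ 55.297.
Law of sines: |FD| = |DE|·sin E/sin F ≈ 19.81.
The bisector from E has length 2·|DE|·|EF|·cos(∠E/2)/(|DE|+|EF|) ≈ 57.23.

t_E ≈ 57.2298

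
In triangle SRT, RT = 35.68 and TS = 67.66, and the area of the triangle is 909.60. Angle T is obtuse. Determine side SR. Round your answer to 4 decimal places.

94.9992

From area = ½·RT·TS·sin T, we get sin T = 2·area/(RT·TS) ≈ 0.75357.
Taking the obtuse solution, ∠T ≈ 131.10°.
Law of cosines then gives SR ≈ 94.999.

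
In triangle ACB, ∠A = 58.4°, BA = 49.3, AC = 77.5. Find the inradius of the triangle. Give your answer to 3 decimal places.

By the law of cosines, CB² = BA² + AC² − 2·BA·AC·cos A = 4432.7, so CB ≈ 66.579.
Area = ½·BA·AC·sin A ≈ 1627.1.
Semiperimeter s = (66.579+49.3+77.5)/2 = 96.689.
Inradius = area/s = 1627.1/96.689 ≈ 16.828.

r ≈ 16.828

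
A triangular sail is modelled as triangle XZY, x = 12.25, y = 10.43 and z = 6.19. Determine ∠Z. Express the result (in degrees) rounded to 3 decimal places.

30.343

By the law of cosines, cos Z = (y² + x² − z²) / (2·y·x) ≈ 0.86302, so ∠Z ≈ 30.34°.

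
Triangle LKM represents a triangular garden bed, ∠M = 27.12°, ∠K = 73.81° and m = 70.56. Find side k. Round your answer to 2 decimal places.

148.65

The third angle is ∠L = 180° − ∠K − ∠M = 79.07°.
Law of sines: k = m·sin K/sin M ≈ 148.65.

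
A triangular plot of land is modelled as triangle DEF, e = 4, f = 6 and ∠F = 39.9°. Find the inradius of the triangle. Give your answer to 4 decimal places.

r ≈ 1.1783

Law of sines: sin E = e·sin F/f ≈ 0.42763.
Since f ≥ e, only the acute value applies: ∠E ≈ 25.32°.
Then ∠D = 180° − ∠F − ∠E ≈ 114.78°.
Law of sines gives d = f·sin D/sin F ≈ 8.4924.
Area = ½·f·e·sin D ≈ 10.895.
Semiperimeter s = (8.4924+4+6)/2 = 9.2462.
Inradius = area/s = 10.895/9.2462 ≈ 1.1783.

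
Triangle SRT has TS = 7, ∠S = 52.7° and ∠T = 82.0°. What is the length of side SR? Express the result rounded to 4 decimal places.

The third angle is ∠R = 180° − ∠T − ∠S = 45.30°.
Law of sines: SR = TS·sin T/sin R ≈ 9.7522.

9.7522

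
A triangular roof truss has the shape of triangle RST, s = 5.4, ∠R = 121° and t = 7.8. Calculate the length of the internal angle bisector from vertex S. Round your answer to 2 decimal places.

By the law of cosines, r² = s² + t² − 2·s·t·cos R = 133.39, so r ≈ 11.549.
Law of cosines again: cos S = (t² + r² − s²)/(2·t·r) ≈ 0.91618, so ∠S ≈ 23.63°.
The bisector from S has length 2·t·r·cos(∠S/2)/(t+r) ≈ 9.1142.

9.11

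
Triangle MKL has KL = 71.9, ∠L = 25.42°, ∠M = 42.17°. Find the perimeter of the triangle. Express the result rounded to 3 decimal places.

216.885

The third angle is ∠K = 180° − ∠L − ∠M = 112.41°.
Law of sines: LM = KL·sin K/sin M ≈ 99.012.
Law of sines: MK = KL·sin L/sin M ≈ 45.973.
Semiperimeter s = (71.9+99.012+45.973)/2 = 108.44.
Perimeter = 71.9 + 99.012 + 45.973 = 216.89.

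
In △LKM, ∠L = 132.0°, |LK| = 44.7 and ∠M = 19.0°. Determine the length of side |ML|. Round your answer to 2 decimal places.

66.56

The third angle is ∠K = 180° − ∠M − ∠L = 29.00°.
Law of sines: |ML| = |LK|·sin K/sin M ≈ 66.564.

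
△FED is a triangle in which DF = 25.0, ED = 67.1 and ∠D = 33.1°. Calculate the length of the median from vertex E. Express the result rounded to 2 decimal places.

m_E ≈ 57.04

By the law of cosines, FE² = ED² + DF² − 2·ED·DF·cos D = 2316.9, so FE ≈ 48.134.
Median from E: ½√(2·FE² + 2·ED² − DF²) ≈ 57.038.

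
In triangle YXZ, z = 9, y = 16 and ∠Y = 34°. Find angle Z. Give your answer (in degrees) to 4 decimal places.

Law of sines: sin Z = z·sin Y/y ≈ 0.31455.
Since y ≥ z, only the acute value applies: ∠Z ≈ 18.33°.
Then ∠X = 180° − ∠Y − ∠Z ≈ 127.67°.

∠Z ≈ 18.3334°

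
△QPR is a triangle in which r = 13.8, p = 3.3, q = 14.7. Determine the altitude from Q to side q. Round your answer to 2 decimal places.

3.06

Semiperimeter s = (14.7 + 3.3 + 13.8)/2 = 15.9.
Heron's formula: area = √(15.9·1.2·12.6·2.1) ≈ 22.469.
The altitude from Q has length 2·area/q ≈ 3.057.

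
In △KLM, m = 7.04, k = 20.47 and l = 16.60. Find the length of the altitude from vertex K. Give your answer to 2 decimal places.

Semiperimeter s = (20.47 + 16.6 + 7.04)/2 = 22.055.
Heron's formula: area = √(22.055·1.585·5.455·15.015) ≈ 53.509.
The altitude from K has length 2·area/k ≈ 5.2281.

5.23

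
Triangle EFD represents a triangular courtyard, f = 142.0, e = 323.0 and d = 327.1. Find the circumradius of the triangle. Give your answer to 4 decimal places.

By the law of cosines, cos E = (f² + d² − e²) / (2·f·d) ≈ 0.24575, so ∠E ≈ 75.77°.
Circumradius = e/(2 sin E) ≈ 166.61.

R ≈ 166.6094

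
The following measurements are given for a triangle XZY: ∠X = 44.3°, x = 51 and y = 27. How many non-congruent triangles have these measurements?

1

y·sin X = 27·sin(44.3°) ≈ 18.86.
Since x ≥ y, exactly one triangle exists.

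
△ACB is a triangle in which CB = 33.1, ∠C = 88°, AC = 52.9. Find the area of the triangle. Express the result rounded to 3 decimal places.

Area = ½·AC·CB·sin C ≈ 874.96.

874.962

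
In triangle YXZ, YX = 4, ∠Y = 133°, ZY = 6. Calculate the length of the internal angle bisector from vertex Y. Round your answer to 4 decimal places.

By the law of cosines, XZ² = ZY² + YX² − 2·ZY·YX·cos Y = 84.736, so XZ ≈ 9.2052.
The bisector from Y has length 2·ZY·YX·cos(∠Y/2)/(ZY+YX) ≈ 1.914.

1.9140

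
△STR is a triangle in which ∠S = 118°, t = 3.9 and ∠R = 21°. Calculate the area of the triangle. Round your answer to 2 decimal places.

The third angle is ∠T = 180° − ∠R − ∠S = 41.00°.
Law of sines: s = t·sin S/sin T ≈ 5.2488.
Law of sines: r = t·sin R/sin T ≈ 2.1303.
Area = ½·t·s·sin R ≈ 3.6679.

area ≈ 3.67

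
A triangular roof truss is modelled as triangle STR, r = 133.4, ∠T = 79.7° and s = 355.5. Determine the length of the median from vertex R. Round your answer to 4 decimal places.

By the law of cosines, t² = r² + s² − 2·r·s·cos T = 1.2722e+05, so t ≈ 356.67.
Median from R: ½√(2·s² + 2·t² − r²) ≈ 349.79.

349.7852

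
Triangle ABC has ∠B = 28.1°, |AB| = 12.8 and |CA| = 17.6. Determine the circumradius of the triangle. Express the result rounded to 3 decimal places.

Law of sines: sin C = |AB|·sin B/|CA| ≈ 0.34255.
Since |CA| ≥ |AB|, only the acute value applies: ∠C ≈ 20.03°.
Then ∠A = 180° − ∠B − ∠C ≈ 131.87°.
Law of sines gives |BC| = |CA|·sin A/sin B ≈ 27.826.
Circumradius = |CA|/(2 sin B) ≈ 18.683.

R ≈ 18.683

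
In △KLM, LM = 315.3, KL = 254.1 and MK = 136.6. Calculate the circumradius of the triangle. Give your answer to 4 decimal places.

By the law of cosines, cos K = (MK² + KL² − LM²) / (2·MK·KL) ≈ -0.23318, so ∠K ≈ 103.48°.
Circumradius = LM/(2 sin K) ≈ 162.12.

162.1192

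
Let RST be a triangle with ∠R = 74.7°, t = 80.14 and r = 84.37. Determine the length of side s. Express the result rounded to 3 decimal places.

Law of sines: sin T = t·sin R/r ≈ 0.91620.
Since r ≥ t, only the acute value applies: ∠T ≈ 66.38°.
Then ∠S = 180° − ∠R − ∠T ≈ 38.92°.
Law of sines gives s = r·sin S/sin R ≈ 54.956.

54.956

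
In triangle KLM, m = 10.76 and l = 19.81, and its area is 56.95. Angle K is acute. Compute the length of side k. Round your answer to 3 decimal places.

From area = ½·l·m·sin K, we get sin K = 2·area/(l·m) ≈ 0.53435.
Taking the acute solution, ∠K ≈ 0.564 rad.
Law of cosines then gives k ≈ 12.16.

12.160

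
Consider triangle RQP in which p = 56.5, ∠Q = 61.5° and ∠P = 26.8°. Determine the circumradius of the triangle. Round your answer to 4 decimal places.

62.6556

The third angle is ∠R = 180° − ∠Q − ∠P = 91.70°.
Law of sines: r = p·sin R/sin P ≈ 125.26.
Law of sines: q = p·sin Q/sin P ≈ 110.13.
Circumradius = p/(2 sin P) ≈ 62.656.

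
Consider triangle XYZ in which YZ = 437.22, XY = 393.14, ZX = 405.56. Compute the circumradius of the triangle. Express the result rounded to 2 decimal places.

By the law of cosines, cos X = (ZX² + XY² − YZ²) / (2·ZX·XY) ≈ 0.40101, so ∠X ≈ 66.36°.
Circumradius = YZ/(2 sin X) ≈ 238.64.

238.64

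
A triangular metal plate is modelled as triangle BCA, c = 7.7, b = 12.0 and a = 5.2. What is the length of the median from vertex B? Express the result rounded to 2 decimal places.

m_B ≈ 2.68

Median from B: ½√(2·c² + 2·a² − b²) ≈ 2.6768.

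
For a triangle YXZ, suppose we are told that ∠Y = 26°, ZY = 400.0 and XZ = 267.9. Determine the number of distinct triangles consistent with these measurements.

ZY·sin Y = 400.0·sin(26°) ≈ 175.3.
Since ZY sin Y < XZ < ZY (175.3 < 267.9 < 400.0), two triangles exist.

2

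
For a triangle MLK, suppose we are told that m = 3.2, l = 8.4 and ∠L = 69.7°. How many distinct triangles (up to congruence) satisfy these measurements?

m·sin L = 3.2·sin(69.7°) ≈ 3.001.
Since l ≥ m, exactly one triangle exists.

1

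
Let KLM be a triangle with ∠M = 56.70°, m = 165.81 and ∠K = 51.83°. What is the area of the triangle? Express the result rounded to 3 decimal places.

The third angle is ∠L = 180° − ∠M − ∠K = 71.47°.
Law of sines: k = m·sin K/sin M ≈ 155.96.
Law of sines: l = m·sin L/sin M ≈ 188.1.
Area = ½·m·k·sin L ≈ 12260.

area ≈ 12259.930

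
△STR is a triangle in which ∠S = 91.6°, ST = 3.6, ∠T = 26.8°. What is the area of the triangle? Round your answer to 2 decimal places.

The third angle is ∠R = 180° − ∠S − ∠T = 61.60°.
Law of sines: TR = ST·sin S/sin R ≈ 4.0909.
Law of sines: RS = ST·sin T/sin R ≈ 1.8452.
Area = ½·ST·TR·sin T ≈ 3.3201.

area ≈ 3.32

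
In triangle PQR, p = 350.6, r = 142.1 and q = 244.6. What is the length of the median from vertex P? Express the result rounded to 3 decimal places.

96.336

Median from P: ½√(2·q² + 2·r² − p²) ≈ 96.336.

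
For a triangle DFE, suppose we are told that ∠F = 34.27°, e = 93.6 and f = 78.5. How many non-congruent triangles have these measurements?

2

e·sin F = 93.6·sin(34.27°) ≈ 52.71.
Since e sin F < f < e (52.71 < 78.5 < 93.6), two triangles exist.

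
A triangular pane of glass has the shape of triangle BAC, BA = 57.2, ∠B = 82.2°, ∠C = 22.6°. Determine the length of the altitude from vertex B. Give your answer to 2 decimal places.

55.30

The third angle is ∠A = 180° − ∠C − ∠B = 75.20°.
Law of sines: AC = BA·sin B/sin C ≈ 147.47.
Law of sines: CB = BA·sin A/sin C ≈ 143.91.
Area = ½·BA·AC·sin A ≈ 4077.6.
The altitude from B has length 2·area/AC ≈ 55.302.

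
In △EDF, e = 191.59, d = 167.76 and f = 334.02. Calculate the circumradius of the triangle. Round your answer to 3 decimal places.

R ≈ 243.147

By the law of cosines, cos E = (d² + f² − e²) / (2·d·f) ≈ 0.91912, so ∠E ≈ 0.405 rad.
Circumradius = e/(2 sin E) ≈ 243.15.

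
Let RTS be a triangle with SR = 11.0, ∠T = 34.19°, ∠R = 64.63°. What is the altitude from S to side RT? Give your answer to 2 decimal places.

h_S ≈ 9.94

The third angle is ∠S = 180° − ∠R − ∠T = 81.18°.
Law of sines: TS = SR·sin R/sin T ≈ 17.687.
Law of sines: RT = SR·sin S/sin T ≈ 19.344.
Area = ½·SR·TS·sin S ≈ 96.13.
The altitude from S has length 2·area/RT ≈ 9.9392.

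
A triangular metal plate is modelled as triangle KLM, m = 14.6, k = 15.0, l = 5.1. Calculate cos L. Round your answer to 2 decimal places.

cos L ≈ 0.94

By the law of cosines, cos L = (m² + k² − l²) / (2·m·k) ≈ 0.94098, so ∠L ≈ 19.78°.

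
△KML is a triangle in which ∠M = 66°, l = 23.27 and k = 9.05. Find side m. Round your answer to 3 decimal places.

By the law of cosines, m² = l² + k² − 2·l·k·cos M = 452.08, so m ≈ 21.262.

21.262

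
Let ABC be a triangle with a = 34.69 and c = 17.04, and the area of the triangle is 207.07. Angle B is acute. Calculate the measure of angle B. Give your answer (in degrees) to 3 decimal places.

From area = ½·c·a·sin B, we get sin B = 2·area/(c·a) ≈ 0.70061.
Taking the acute solution, ∠B ≈ 44.48°.

44.476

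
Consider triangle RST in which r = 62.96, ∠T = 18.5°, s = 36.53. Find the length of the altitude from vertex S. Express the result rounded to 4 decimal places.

h_S ≈ 19.9775

By the law of cosines, t² = r² + s² − 2·r·s·cos T = 936.25, so t ≈ 30.598.
Area = ½·r·s·sin T ≈ 364.89.
The altitude from S has length 2·area/s ≈ 19.978.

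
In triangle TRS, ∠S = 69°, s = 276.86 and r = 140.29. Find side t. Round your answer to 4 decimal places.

Law of sines: sin R = r·sin S/s ≈ 0.47306.
Since s ≥ r, only the acute value applies: ∠R ≈ 28.23°.
Then ∠T = 180° − ∠S − ∠R ≈ 82.77°.
Law of sines gives t = s·sin T/sin S ≈ 294.2.

294.1971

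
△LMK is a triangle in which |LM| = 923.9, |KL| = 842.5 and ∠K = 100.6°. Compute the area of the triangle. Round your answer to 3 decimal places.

105444.569

Law of sines: sin M = |KL|·sin K/|LM| ≈ 0.89633.
Since |LM| ≥ |KL|, only the acute value applies: ∠M ≈ 63.68°.
Then ∠L = 180° − ∠K − ∠M ≈ 15.72°.
Law of sines gives |MK| = |LM|·sin L/sin K ≈ 254.66.
Area = ½·|LM|·|KL|·sin L ≈ 1.0544e+05.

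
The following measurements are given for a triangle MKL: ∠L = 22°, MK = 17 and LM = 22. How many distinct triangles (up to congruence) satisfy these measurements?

2

LM·sin L = 22·sin(22°) ≈ 8.241.
Since LM sin L < MK < LM (8.241 < 17 < 22), two triangles exist.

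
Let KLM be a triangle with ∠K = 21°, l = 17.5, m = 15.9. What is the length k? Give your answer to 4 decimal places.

By the law of cosines, k² = l² + m² − 2·l·m·cos K = 39.522, so k ≈ 6.2867.

6.2867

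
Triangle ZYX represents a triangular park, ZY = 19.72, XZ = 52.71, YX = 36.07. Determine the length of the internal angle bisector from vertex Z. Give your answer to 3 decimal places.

27.958

By the law of cosines, cos Z = (XZ² + ZY² − YX²) / (2·XZ·ZY) ≈ 0.89768, so ∠Z ≈ 26.14°.
The bisector from Z has length 2·XZ·ZY·cos(∠Z/2)/(XZ+ZY) ≈ 27.958.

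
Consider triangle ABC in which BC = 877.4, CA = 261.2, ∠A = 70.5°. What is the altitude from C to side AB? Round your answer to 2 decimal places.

Law of sines: sin B = CA·sin A/BC ≈ 0.28062.
Since BC ≥ CA, only the acute value applies: ∠B ≈ 16.30°.
Then ∠C = 180° − ∠A − ∠B ≈ 93.20°.
Law of sines gives AB = BC·sin C/sin A ≈ 929.33.
Area = ½·BC·CA·sin C ≈ 1.1441e+05.
The altitude from C has length 2·area/AB ≈ 246.22.

246.22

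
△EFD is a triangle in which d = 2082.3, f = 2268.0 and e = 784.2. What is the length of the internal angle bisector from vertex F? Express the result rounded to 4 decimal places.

By the law of cosines, cos F = (d² + e² − f²) / (2·d·e) ≈ -0.05906, so ∠F ≈ 93.39°.
The bisector from F has length 2·d·e·cos(∠F/2)/(d+e) ≈ 781.47.

t_F ≈ 781.4735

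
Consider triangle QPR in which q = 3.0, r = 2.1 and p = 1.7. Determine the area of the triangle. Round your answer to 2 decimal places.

area ≈ 1.73

Semiperimeter s = (3 + 1.7 + 2.1)/2 = 3.4.
Heron's formula: area = √(3.4·0.4·1.7·1.3) ≈ 1.7337.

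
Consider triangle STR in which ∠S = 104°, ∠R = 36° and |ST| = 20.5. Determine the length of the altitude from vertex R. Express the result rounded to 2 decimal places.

h_R ≈ 21.75

The third angle is ∠T = 180° − ∠R − ∠S = 40.00°.
Law of sines: |TR| = |ST|·sin S/sin R ≈ 33.841.
Law of sines: |RS| = |ST|·sin T/sin R ≈ 22.418.
Area = ½·|ST|·|TR|·sin T ≈ 222.96.
The altitude from R has length 2·area/|ST| ≈ 21.752.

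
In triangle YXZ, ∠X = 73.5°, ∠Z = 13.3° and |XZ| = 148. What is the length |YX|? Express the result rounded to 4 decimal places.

The third angle is ∠Y = 180° − ∠X − ∠Z = 93.20°.
Law of sines: |YX| = |XZ|·sin Z/sin Y ≈ 34.101.

34.1005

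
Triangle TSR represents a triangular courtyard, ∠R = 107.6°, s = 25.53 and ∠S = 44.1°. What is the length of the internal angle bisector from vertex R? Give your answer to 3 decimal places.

t_R ≈ 12.219

The third angle is ∠T = 180° − ∠S − ∠R = 28.30°.
Law of sines: t = s·sin T/sin S ≈ 17.392.
Law of sines: r = s·sin R/sin S ≈ 34.968.
The bisector from R has length 2·t·s·cos(∠R/2)/(t+s) ≈ 12.219.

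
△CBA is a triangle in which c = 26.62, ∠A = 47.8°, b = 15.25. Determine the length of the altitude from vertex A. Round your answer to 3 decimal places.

By the law of cosines, a² = c² + b² − 2·c·b·cos A = 395.81, so a ≈ 19.895.
Area = ½·c·b·sin A ≈ 150.37.
The altitude from A has length 2·area/a ≈ 15.116.

15.116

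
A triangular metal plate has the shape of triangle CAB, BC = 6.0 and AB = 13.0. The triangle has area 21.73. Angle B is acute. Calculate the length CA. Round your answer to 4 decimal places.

From area = ½·AB·BC·sin B, we get sin B = 2·area/(AB·BC) ≈ 0.55718.
Taking the acute solution, ∠B ≈ 33.86°.
Law of cosines then gives CA ≈ 8.6867.

8.6867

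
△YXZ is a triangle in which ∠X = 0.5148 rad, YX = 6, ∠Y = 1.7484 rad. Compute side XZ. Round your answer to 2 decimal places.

7.67

The third angle is ∠Z = π − ∠Y − ∠X = 0.8784 rad.
Law of sines: XZ = YX·sin Y/sin Z ≈ 7.6725.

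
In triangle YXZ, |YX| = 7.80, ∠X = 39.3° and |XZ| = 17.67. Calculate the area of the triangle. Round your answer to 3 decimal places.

Area = ½·|YX|·|XZ|·sin X ≈ 43.648.

43.648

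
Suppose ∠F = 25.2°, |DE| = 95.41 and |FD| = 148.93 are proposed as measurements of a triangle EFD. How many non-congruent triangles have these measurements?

|FD|·sin F = 148.93·sin(25.2°) ≈ 63.41.
Since |FD| sin F < |DE| < |FD| (63.41 < 95.41 < 148.93), two triangles exist.

2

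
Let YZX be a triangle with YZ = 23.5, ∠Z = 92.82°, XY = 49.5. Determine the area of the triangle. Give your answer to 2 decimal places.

497.89

Law of sines: sin X = YZ·sin Z/XY ≈ 0.47417.
Since XY ≥ YZ, only the acute value applies: ∠X ≈ 28.31°.
Then ∠Y = 180° − ∠Z − ∠X ≈ 58.87°.
Law of sines gives ZX = XY·sin Y/sin Z ≈ 42.425.
Area = ½·XY·YZ·sin Y ≈ 497.89.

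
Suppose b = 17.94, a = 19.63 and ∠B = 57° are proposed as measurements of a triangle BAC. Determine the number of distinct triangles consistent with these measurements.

a·sin B = 19.63·sin(57°) ≈ 16.46.
Since a sin B < b < a (16.46 < 17.94 < 19.63), two triangles exist.

2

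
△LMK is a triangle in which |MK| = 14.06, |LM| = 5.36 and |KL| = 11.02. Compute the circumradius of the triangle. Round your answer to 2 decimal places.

7.68

By the law of cosines, cos L = (|KL|² + |LM|² − |MK|²) / (2·|KL|·|LM|) ≈ -0.40220, so ∠L ≈ 113.72°.
Circumradius = |MK|/(2 sin L) ≈ 7.6784.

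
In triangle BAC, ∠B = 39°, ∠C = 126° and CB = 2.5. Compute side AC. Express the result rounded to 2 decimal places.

The third angle is ∠A = 180° − ∠C − ∠B = 15.00°.
Law of sines: AC = CB·sin B/sin A ≈ 6.0788.

6.08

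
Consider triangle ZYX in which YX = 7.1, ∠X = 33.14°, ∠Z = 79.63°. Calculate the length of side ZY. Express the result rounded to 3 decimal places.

The third angle is ∠Y = 180° − ∠X − ∠Z = 67.23°.
Law of sines: ZY = YX·sin X/sin Z ≈ 3.9459.

3.946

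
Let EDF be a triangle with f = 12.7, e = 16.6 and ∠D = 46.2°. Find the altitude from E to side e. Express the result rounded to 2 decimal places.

9.17

By the law of cosines, d² = f² + e² − 2·f·e·cos D = 145.01, so d ≈ 12.042.
Area = ½·f·e·sin D ≈ 76.081.
The altitude from E has length 2·area/e ≈ 9.1664.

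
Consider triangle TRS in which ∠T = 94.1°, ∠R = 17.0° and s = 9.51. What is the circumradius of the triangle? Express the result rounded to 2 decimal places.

The third angle is ∠S = 180° − ∠T − ∠R = 68.90°.
Law of sines: t = s·sin T/sin S ≈ 10.167.
Law of sines: r = s·sin R/sin S ≈ 2.9803.
Circumradius = s/(2 sin S) ≈ 5.0967.

5.10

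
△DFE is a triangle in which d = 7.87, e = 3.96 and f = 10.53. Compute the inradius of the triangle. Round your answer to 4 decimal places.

r ≈ 1.1787

Semiperimeter s = (7.87 + 10.53 + 3.96)/2 = 11.18.
Heron's formula: area = √(11.18·3.31·0.65·7.22) ≈ 13.178.
Inradius = area/s = 13.178/11.18 ≈ 1.1787.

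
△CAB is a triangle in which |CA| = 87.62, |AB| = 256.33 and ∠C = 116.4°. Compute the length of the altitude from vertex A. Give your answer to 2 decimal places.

78.48

Law of sines: sin B = |CA|·sin C/|AB| ≈ 0.30618.
Since |AB| ≥ |CA|, only the acute value applies: ∠B ≈ 17.83°.
Then ∠A = 180° − ∠C − ∠B ≈ 45.77°.
Law of sines gives |BC| = |AB|·sin A/sin C ≈ 205.06.
Area = ½·|AB|·|CA|·sin A ≈ 8046.8.
The altitude from A has length 2·area/|BC| ≈ 78.482.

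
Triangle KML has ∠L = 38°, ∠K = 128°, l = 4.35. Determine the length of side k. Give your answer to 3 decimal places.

5.568

The third angle is ∠M = 180° − ∠L − ∠K = 14.00°.
Law of sines: k = l·sin K/sin L ≈ 5.5677.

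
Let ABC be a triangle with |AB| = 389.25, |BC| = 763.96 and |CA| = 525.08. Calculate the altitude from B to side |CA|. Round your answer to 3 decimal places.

h_B ≈ 359.628

Semiperimeter s = (763.96 + 525.08 + 389.25)/2 = 839.14.
Heron's formula: area = √(839.14·75.185·314.06·449.89) ≈ 94417.
The altitude from B has length 2·area/|CA| ≈ 359.63.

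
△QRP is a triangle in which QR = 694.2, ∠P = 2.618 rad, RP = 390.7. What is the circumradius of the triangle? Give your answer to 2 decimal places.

Law of sines: sin Q = RP·sin P/QR ≈ 0.28140.
Since QR ≥ RP, only the acute value applies: ∠Q ≈ 0.285 rad.
Then ∠R = π − ∠P − ∠Q ≈ 0.238 rad.
Law of sines gives PQ = QR·sin R/sin P ≈ 327.79.
Circumradius = QR/(2 sin P) ≈ 694.21.

694.21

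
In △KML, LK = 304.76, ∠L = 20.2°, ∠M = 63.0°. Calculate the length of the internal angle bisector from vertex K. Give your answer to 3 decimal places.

The third angle is ∠K = 180° − ∠M − ∠L = 96.80°.
Law of sines: ML = LK·sin K/sin M ≈ 339.63.
Law of sines: KM = LK·sin L/sin M ≈ 118.11.
The bisector from K has length 2·LK·KM·cos(∠K/2)/(LK+KM) ≈ 113.03.

113.026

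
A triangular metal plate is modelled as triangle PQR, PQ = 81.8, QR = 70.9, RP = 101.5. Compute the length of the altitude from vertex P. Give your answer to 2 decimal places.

Semiperimeter s = (70.9 + 101.5 + 81.8)/2 = 127.1.
Heron's formula: area = √(127.1·56.2·25.6·45.3) ≈ 2878.1.
The altitude from P has length 2·area/QR ≈ 81.188.

h_P ≈ 81.19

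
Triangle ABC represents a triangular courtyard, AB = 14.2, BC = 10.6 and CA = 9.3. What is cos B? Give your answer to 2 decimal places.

0.76

By the law of cosines, cos B = (AB² + BC² − CA²) / (2·AB·BC) ≈ 0.75575, so ∠B ≈ 40.91°.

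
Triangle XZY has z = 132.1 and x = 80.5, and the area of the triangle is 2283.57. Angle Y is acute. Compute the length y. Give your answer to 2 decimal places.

68.73

From area = ½·x·z·sin Y, we get sin Y = 2·area/(x·z) ≈ 0.42948.
Taking the acute solution, ∠Y ≈ 25.43°.
Law of cosines then gives y ≈ 68.731.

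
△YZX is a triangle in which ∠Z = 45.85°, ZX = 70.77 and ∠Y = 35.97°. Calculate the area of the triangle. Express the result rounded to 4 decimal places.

area ≈ 3027.9935

The third angle is ∠X = 180° − ∠Y − ∠Z = 98.18°.
Law of sines: XY = ZX·sin Z/sin Y ≈ 86.452.
Law of sines: YZ = ZX·sin X/sin Y ≈ 119.26.
Area = ½·ZX·XY·sin X ≈ 3028.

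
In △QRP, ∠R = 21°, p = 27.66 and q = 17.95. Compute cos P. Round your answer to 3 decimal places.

-0.622

By the law of cosines, r² = p² + q² − 2·p·q·cos R = 160.24, so r ≈ 12.659.
Law of cosines again: cos P = (q² + r² − p²)/(2·q·r) ≈ -0.62194, so ∠P ≈ 128.46°.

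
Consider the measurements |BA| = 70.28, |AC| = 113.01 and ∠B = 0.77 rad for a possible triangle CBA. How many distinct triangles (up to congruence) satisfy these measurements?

1

|BA|·sin B = 70.28·sin(0.77 rad) ≈ 48.92.
Since |AC| ≥ |BA|, exactly one triangle exists.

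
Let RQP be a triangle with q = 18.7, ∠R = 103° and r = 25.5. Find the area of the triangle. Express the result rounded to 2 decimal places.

area ≈ 124.20

Law of sines: sin Q = q·sin R/r ≈ 0.71454.
Since r ≥ q, only the acute value applies: ∠Q ≈ 45.61°.
Then ∠P = 180° − ∠R − ∠Q ≈ 31.39°.
Law of sines gives p = r·sin P/sin R ≈ 13.633.
Area = ½·r·q·sin P ≈ 124.2.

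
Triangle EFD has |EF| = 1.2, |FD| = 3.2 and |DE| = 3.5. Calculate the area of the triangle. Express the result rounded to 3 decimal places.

Semiperimeter s = (3.2 + 3.5 + 1.2)/2 = 3.95.
Heron's formula: area = √(3.95·0.75·0.45·2.75) ≈ 1.9147.

area ≈ 1.915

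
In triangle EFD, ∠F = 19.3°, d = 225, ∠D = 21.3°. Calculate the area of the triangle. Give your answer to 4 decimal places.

The third angle is ∠E = 180° − ∠F − ∠D = 139.40°.
Law of sines: e = d·sin E/sin D ≈ 403.09.
Law of sines: f = d·sin F/sin D ≈ 204.72.
Area = ½·d·e·sin F ≈ 14988.

14988.1718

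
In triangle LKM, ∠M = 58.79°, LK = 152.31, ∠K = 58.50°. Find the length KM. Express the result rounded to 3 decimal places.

158.262

The third angle is ∠L = 180° − ∠K − ∠M = 62.71°.
Law of sines: KM = LK·sin L/sin M ≈ 158.26.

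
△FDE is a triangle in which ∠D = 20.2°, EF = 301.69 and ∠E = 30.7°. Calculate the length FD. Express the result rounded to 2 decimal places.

The third angle is ∠F = 180° − ∠D − ∠E = 129.10°.
Law of sines: FD = EF·sin E/sin D ≈ 446.07.

446.07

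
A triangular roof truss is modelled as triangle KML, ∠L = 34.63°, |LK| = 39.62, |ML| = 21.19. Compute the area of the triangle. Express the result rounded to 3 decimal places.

Area = ½·|ML|·|LK|·sin L ≈ 238.55.

area ≈ 238.547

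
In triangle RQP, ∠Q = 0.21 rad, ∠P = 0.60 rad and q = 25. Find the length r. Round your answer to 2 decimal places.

The third angle is ∠R = π − ∠Q − ∠P = 2.332 rad.
Law of sines: r = q·sin R/sin Q ≈ 86.862.

86.86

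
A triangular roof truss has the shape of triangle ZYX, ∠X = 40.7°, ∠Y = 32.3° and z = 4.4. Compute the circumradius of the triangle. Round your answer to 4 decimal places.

The third angle is ∠Z = 180° − ∠Y − ∠X = 107.00°.
Law of sines: y = z·sin Y/sin Z ≈ 2.4586.
Law of sines: x = z·sin X/sin Z ≈ 3.0003.
Circumradius = z/(2 sin Z) ≈ 2.3005.

R ≈ 2.3005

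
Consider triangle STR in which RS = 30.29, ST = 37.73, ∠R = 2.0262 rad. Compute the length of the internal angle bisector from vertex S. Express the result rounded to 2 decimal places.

t_S ≈ 33.20

Law of sines: sin T = RS·sin R/ST ≈ 0.72099.
Since ST ≥ RS, only the acute value applies: ∠T ≈ 0.8052 rad.
Then ∠S = π − ∠R − ∠T ≈ 0.3102 rad.
Law of sines gives TR = ST·sin S/sin R ≈ 12.823.
The bisector from S has length 2·RS·ST·cos(∠S/2)/(RS+ST) ≈ 33.2.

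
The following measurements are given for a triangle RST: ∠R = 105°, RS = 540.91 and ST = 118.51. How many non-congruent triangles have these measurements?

RS·sin R = 540.91·sin(105°) ≈ 522.5.
Since ∠R is not acute, a triangle exists only if ST > RS; here ST ≤ RS, so there is no triangle.

0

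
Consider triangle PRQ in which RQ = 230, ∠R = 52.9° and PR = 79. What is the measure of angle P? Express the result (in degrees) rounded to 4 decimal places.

∠P ≈ 108.0376°

By the law of cosines, QP² = PR² + RQ² − 2·PR·RQ·cos R = 37220, so QP ≈ 192.93.
Law of cosines again: cos P = (QP² + PR² − RQ²)/(2·QP·PR) ≈ -0.30964, so ∠P ≈ 108.04°.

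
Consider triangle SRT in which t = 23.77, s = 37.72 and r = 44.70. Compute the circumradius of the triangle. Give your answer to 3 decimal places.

22.350

By the law of cosines, cos S = (r² + t² − s²) / (2·r·t) ≈ 0.53660, so ∠S ≈ 57.55°.
Circumradius = s/(2 sin S) ≈ 22.35.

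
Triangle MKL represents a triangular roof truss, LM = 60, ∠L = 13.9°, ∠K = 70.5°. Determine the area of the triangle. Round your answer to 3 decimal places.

The third angle is ∠M = 180° − ∠K − ∠L = 95.60°.
Law of sines: KL = LM·sin M/sin K ≈ 63.347.
Law of sines: MK = LM·sin L/sin K ≈ 15.291.
Area = ½·LM·KL·sin L ≈ 456.53.

456.533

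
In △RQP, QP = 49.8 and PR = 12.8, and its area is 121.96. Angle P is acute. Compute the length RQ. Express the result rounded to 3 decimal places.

38.289

From area = ½·QP·PR·sin P, we get sin P = 2·area/(QP·PR) ≈ 0.38266.
Taking the acute solution, ∠P ≈ 0.393 rad.
Law of cosines then gives RQ ≈ 38.289.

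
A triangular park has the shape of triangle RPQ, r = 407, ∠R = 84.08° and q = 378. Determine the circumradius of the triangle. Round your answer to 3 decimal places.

Law of sines: sin Q = q·sin R/r ≈ 0.92379.
Since r ≥ q, only the acute value applies: ∠Q ≈ 67.49°.
Then ∠P = 180° − ∠R − ∠Q ≈ 28.43°.
Law of sines gives p = r·sin P/sin R ≈ 194.82.
Circumradius = r/(2 sin R) ≈ 204.59.

204.591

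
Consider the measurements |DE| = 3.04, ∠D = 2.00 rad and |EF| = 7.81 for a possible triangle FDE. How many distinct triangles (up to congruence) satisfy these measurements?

1

|DE|·sin D = 3.04·sin(2.00 rad) ≈ 2.764.
Since ∠D is not acute, a triangle exists only if |EF| > |DE|; here |EF| > |DE|, so there is exactly one triangle.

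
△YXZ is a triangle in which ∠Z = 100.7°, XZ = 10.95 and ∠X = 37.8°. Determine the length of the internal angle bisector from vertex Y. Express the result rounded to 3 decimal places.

t_Y ≈ 11.666

The third angle is ∠Y = 180° − ∠X − ∠Z = 41.50°.
Law of sines: ZY = XZ·sin X/sin Y ≈ 10.128.
Law of sines: YX = XZ·sin Z/sin Y ≈ 16.238.
The bisector from Y has length 2·ZY·YX·cos(∠Y/2)/(ZY+YX) ≈ 11.666.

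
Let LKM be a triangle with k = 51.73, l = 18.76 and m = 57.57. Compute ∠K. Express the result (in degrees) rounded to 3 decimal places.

By the law of cosines, cos K = (m² + l² − k²) / (2·m·l) ≈ 0.45844, so ∠K ≈ 62.71°.

∠K ≈ 62.713°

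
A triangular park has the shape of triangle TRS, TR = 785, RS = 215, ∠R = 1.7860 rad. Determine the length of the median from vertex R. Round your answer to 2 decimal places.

m_R ≈ 384.18

By the law of cosines, ST² = TR² + RS² − 2·TR·RS·cos R = 7.3453e+05, so ST ≈ 857.05.
Median from R: ½√(2·TR² + 2·RS² − ST²) ≈ 384.18.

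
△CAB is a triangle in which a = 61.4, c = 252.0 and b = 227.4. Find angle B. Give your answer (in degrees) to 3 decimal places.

59.807

By the law of cosines, cos B = (c² + a² − b²) / (2·c·a) ≈ 0.50292, so ∠B ≈ 59.81°.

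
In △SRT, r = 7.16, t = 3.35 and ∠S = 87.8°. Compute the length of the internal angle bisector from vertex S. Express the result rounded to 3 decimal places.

3.289

By the law of cosines, s² = r² + t² − 2·r·t·cos S = 60.647, so s ≈ 7.7876.
The bisector from S has length 2·r·t·cos(∠S/2)/(r+t) ≈ 3.2889.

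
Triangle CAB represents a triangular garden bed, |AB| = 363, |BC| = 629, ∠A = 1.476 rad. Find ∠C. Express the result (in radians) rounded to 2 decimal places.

∠C ≈ 0.61 rad

Law of sines: sin C = |AB|·sin A/|BC| ≈ 0.57452.
Since |BC| ≥ |AB|, only the acute value applies: ∠C ≈ 0.612 rad.
Then ∠B = π − ∠A − ∠C ≈ 1.054 rad.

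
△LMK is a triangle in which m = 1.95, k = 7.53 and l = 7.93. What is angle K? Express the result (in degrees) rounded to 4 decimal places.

By the law of cosines, cos K = (l² + m² − k²) / (2·l·m) ≈ 0.32291, so ∠K ≈ 71.16°.

∠K ≈ 71.1613°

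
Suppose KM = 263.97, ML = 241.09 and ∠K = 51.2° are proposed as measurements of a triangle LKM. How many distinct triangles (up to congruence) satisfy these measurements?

KM·sin K = 263.97·sin(51.2°) ≈ 205.7.
Since KM sin K < ML < KM (205.7 < 241.09 < 263.97), two triangles exist.

2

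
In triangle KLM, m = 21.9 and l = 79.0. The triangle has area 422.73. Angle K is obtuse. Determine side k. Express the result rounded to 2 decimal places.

From area = ½·l·m·sin K, we get sin K = 2·area/(l·m) ≈ 0.48868.
Taking the obtuse solution, ∠K ≈ 150.75°.
Law of cosines then gives k ≈ 98.689.

98.69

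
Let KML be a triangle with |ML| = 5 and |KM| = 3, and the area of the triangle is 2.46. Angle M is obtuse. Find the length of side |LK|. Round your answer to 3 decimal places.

From area = ½·|KM|·|ML|·sin M, we get sin M = 2·area/(|KM|·|ML|) ≈ 0.32800.
Taking the obtuse solution, ∠M ≈ 160.85°.
Law of cosines then gives |LK| ≈ 7.8956.

7.896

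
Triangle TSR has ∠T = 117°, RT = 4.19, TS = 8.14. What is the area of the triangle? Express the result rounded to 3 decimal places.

15.195

Area = ½·RT·TS·sin T ≈ 15.195.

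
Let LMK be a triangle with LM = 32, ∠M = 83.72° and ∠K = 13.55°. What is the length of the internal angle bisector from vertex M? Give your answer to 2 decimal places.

The third angle is ∠L = 180° − ∠M − ∠K = 82.73°.
Law of sines: MK = LM·sin L/sin K ≈ 135.48.
Law of sines: KL = LM·sin M/sin K ≈ 135.76.
The bisector from M has length 2·LM·MK·cos(∠M/2)/(LM+MK) ≈ 38.559.

t_M ≈ 38.56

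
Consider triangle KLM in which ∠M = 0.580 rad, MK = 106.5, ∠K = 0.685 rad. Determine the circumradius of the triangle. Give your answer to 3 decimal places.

The third angle is ∠L = π − ∠M − ∠K = 1.877 rad.
Law of sines: LM = MK·sin K/sin L ≈ 70.658.
Law of sines: KL = MK·sin M/sin L ≈ 61.204.
Circumradius = MK/(2 sin L) ≈ 55.841.

R ≈ 55.841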